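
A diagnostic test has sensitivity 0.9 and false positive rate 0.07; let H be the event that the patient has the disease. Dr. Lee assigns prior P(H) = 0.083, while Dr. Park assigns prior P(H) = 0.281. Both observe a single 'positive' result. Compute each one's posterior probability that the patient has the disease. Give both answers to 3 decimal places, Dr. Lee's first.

Dr. Lee: 0.538; Dr. Park: 0.834

P('+'|H) = 0.9, P('+'|¬H) = 0.07.
Dr. Lee: numerator 0.9·0.083 = 0.074700; evidence = 0.074700+0.07·0.917 = 0.13889; posterior = 0.538.
Dr. Park: numerator 0.9·0.281 = 0.25290; evidence = 0.25290+0.07·0.719 = 0.30323; posterior = 0.834.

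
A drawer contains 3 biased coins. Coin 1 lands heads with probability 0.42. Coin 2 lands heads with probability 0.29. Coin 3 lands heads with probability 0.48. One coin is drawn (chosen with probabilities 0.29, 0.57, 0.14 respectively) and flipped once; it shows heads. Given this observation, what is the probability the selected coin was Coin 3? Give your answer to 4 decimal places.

Tabulate prior·likelihood by source: [1] prior 0.29, lik 0.42, product 0.1218; [2] prior 0.57, lik 0.29, product 0.1653; [3] prior 0.14, lik 0.48, product 0.06720.
Normalizing constant = 0.35430; the posterior for Coin 3 is its product over the sum, 0.06720/0.35430 = 0.1897.

Posterior probability ≈ 0.1897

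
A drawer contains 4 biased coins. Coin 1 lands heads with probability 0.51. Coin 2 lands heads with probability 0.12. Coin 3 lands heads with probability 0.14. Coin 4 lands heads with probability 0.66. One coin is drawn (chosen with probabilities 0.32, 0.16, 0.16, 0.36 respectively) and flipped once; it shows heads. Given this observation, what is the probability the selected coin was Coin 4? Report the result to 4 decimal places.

P(heads|C1) = 0.51; P(heads|C2) = 0.12; P(heads|C3) = 0.14; P(heads|C4) = 0.66.
Prior × likelihood for each source: 0.32·0.51=0.1632, 0.16·0.12=0.01920, 0.16·0.14=0.02240, 0.36·0.66=0.2376. Summing gives P(heads) = 0.44240.
P(Coin 4 | heads) = 0.2376 / 0.44240 = 0.5371.

Posterior probability ≈ 0.5371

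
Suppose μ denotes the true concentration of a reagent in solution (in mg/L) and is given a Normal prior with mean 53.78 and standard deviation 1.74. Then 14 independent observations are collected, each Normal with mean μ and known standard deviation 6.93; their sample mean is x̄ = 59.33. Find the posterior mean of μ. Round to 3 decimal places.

Prior precision 1/τ₀² = 1/1.74² = 0.330295; data precision n/σ² = 14/6.93² = 0.291515.
Posterior precision = 0.330295 + 0.291515 = 0.621810.
Posterior mean = (0.330295·53.78 + 0.291515·59.33) / 0.621810 = 56.382.

Posterior mean ≈ 56.382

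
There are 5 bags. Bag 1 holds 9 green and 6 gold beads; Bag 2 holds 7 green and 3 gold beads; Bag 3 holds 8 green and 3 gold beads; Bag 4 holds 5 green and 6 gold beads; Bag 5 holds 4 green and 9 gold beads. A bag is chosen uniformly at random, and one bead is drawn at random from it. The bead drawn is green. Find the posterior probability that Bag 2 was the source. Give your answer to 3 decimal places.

P(green|Bag 1) = 0.6; P(green|Bag 2) = 0.7; P(green|Bag 3) = 0.7273; P(green|Bag 4) = 0.4545; P(green|Bag 5) = 0.3077.
Prior × likelihood for each source: 0.2·0.6=0.1200, 0.2·0.7=0.1400, 0.2·0.7273=0.1455, 0.2·0.4545=0.09091, 0.2·0.3077=0.06154. Summing gives P(green) = 0.55790.
P(Bag 2 | green) = 0.1400 / 0.55790 = 0.251.

Posterior probability ≈ 0.251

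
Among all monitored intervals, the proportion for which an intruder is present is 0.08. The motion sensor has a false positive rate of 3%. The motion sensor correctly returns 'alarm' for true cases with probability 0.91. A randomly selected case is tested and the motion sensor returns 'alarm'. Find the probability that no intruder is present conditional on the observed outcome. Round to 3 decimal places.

Write H for 'an intruder is present'. Prior odds H:¬H = 0.08/0.92 = 0.086957. For the 'alarm' outcome, the likelihood ratio is 0.91/0.03 = 30.333.
Posterior odds = 0.086957 × 30.333 = 2.6377, so P(H|E) = 2.6377/(1+2.6377) = 0.725. Then P(¬H|E) = 1 − 0.725 = 0.275.

P(¬H | E) ≈ 0.275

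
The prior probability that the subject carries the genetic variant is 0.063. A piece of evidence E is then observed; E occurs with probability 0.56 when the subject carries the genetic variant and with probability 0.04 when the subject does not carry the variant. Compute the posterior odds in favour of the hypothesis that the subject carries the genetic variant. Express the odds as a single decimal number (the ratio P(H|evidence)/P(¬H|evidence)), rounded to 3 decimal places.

Posterior odds ≈ 0.941

Prior odds = 0.063/(1−0.063) = 0.067236.
Likelihood ratio for E = 0.56/0.04 = 14.000.
Posterior odds = prior odds × LR = 0.94130.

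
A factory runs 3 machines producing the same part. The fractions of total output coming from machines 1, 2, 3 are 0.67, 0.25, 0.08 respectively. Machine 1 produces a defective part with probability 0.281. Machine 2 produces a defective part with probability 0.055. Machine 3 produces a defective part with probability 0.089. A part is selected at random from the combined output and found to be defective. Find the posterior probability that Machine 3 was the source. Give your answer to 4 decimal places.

Posterior probability ≈ 0.0340

Tabulate prior·likelihood by source: [1] prior 0.67, lik 0.281, product 0.1883; [2] prior 0.25, lik 0.055, product 0.01375; [3] prior 0.08, lik 0.089, product 0.007120.
Normalizing constant = 0.20914; the posterior for Machine 3 is its product over the sum, 0.007120/0.20914 = 0.0340.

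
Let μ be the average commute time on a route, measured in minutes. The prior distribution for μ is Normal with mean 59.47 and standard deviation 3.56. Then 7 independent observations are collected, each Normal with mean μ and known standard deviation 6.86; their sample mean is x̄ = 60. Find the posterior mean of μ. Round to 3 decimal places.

Posterior mean ≈ 59.816

With known σ, the Normal prior is conjugate. Weight on the data is w = (n/σ²)/(n/σ² + 1/τ₀²) = 0.148748/(0.148748+0.0789042) = 0.65340.
Posterior mean = w·x̄ + (1−w)·μ₀ = 0.65340·60 + 0.34660·59.47 = 59.816.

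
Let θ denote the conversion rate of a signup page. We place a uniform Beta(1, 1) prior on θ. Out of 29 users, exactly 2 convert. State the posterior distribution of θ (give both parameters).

Observing 2 successes and 27 failures updates Beta(1, 1) by adding the success and failure counts to the two shape parameters: α = 1+2 = 3, β = 1+27 = 28.

Posterior: Beta(3, 28)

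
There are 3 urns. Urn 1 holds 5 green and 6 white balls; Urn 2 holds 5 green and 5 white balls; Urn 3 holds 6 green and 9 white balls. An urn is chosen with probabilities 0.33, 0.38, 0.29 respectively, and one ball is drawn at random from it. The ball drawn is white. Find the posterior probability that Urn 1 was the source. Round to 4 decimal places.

Tabulate prior·likelihood by source: [1] prior 0.33, lik 0.5455, product 0.1800; [2] prior 0.38, lik 0.5, product 0.1900; [3] prior 0.29, lik 0.6, product 0.1740.
Normalizing constant = 0.54400; the posterior for Urn 1 is its product over the sum, 0.1800/0.54400 = 0.3309.

Posterior probability ≈ 0.3309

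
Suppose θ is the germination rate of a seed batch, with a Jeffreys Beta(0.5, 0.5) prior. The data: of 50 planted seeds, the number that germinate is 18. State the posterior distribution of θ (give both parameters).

Posterior: Beta(18.5, 32.5)

The binomial likelihood is conjugate to the Beta prior: with 18 successes and 32 failures, the posterior is Beta(0.5+18, 0.5+32) = Beta(18.5, 32.5).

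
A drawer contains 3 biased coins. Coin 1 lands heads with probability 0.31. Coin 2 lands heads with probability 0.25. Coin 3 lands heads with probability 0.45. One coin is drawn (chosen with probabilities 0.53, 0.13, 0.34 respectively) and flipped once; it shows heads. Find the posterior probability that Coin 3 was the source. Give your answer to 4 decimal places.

Posterior probability ≈ 0.4374

Tabulate prior·likelihood by source: [1] prior 0.53, lik 0.31, product 0.1643; [2] prior 0.13, lik 0.25, product 0.03250; [3] prior 0.34, lik 0.45, product 0.1530.
Normalizing constant = 0.34980; the posterior for Coin 3 is its product over the sum, 0.1530/0.34980 = 0.4374.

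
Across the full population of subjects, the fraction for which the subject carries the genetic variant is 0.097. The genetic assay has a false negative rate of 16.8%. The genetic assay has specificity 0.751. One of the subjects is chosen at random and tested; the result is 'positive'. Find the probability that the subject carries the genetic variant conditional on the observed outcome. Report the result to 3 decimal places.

Write H for 'the subject carries the genetic variant'. Prior odds H:¬H = 0.097/0.903 = 0.10742. For the 'positive' outcome, the likelihood ratio is 0.832/0.249 = 3.3414.
Posterior odds = 0.10742 × 3.3414 = 0.35893, so P(H|E) = 0.35893/(1+0.35893) = 0.264.

P(H | E) ≈ 0.264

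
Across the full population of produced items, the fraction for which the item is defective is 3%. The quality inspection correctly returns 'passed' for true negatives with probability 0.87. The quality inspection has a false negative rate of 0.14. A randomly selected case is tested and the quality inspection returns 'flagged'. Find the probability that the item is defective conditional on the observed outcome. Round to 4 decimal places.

P(H | E) ≈ 0.1698

Let H be the event that the item is defective. P(H) = 0.03, so P(¬H) = 0.97. With E the 'flagged' result, P(E|H) = 0.86 and P(E|¬H) = 0.13.
P(E) = 0.86·0.03 + 0.13·0.97 = 0.025800 + 0.12610 = 0.15190.
By Bayes' theorem, P(H|E) = 0.025800 / 0.15190 = 0.1698.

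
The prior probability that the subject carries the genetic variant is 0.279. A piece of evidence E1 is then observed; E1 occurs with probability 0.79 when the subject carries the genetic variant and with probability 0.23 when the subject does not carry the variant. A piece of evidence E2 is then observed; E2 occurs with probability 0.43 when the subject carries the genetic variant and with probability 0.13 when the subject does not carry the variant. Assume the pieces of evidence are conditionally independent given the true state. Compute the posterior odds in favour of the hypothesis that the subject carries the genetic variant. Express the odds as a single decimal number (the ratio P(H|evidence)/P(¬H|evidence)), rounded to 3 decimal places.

Prior odds = 0.279/(1−0.279) = 0.38696.
Likelihood ratio for E1 = 0.79/0.23 = 3.4348.
Likelihood ratio for E2 = 0.43/0.13 = 3.3077.
Posterior odds = prior odds × LR₁ × LR₂ = 4.3964.

Posterior odds ≈ 4.396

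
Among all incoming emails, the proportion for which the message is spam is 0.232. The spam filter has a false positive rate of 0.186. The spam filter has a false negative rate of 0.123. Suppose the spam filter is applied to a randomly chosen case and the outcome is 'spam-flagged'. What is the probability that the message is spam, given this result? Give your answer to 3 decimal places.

Write H for 'the message is spam'. Prior odds H:¬H = 0.232/0.768 = 0.30208. For the 'spam-flagged' outcome, the likelihood ratio is 0.877/0.186 = 4.7151.
Posterior odds = 0.30208 × 4.7151 = 1.4243, so P(H|E) = 1.4243/(1+1.4243) = 0.588.

P(H | E) ≈ 0.588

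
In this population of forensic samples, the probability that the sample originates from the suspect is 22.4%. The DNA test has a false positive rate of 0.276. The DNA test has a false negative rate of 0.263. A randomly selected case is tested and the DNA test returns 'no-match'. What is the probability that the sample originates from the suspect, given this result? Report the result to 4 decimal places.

P(H | E) ≈ 0.0949

Write H for 'the sample originates from the suspect'. Prior odds H:¬H = 0.224/0.776 = 0.28866. For the 'no-match' outcome, the likelihood ratio is 0.263/0.724 = 0.36326.
Posterior odds = 0.28866 × 0.36326 = 0.10486, so P(H|E) = 0.10486/(1+0.10486) = 0.0949.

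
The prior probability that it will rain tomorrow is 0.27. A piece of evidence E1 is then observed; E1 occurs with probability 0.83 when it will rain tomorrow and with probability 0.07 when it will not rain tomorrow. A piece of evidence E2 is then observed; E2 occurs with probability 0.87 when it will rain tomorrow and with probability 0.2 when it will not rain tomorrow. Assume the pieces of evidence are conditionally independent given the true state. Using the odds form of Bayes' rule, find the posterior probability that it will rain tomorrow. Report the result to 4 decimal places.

Posterior probability ≈ 0.9502

Prior odds = 0.27/(1−0.27) = 0.36986.
Likelihood ratio for E1 = 0.83/0.07 = 11.857.
Likelihood ratio for E2 = 0.87/0.2 = 4.3500.
Posterior odds = prior odds × LR₁ × LR₂ = 19.077.
Posterior probability = odds/(1+odds) = 19.077/20.077 = 0.9502.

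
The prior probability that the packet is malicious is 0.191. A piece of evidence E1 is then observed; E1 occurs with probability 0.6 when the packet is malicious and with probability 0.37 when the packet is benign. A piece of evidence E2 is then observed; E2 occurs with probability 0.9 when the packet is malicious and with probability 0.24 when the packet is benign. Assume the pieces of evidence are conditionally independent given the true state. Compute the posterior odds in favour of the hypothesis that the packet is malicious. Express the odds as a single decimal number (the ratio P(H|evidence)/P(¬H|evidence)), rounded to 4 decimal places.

Prior odds = 0.191/(1−0.191) = 0.23609.
Likelihood ratio for E1 = 0.6/0.37 = 1.6216.
Likelihood ratio for E2 = 0.9/0.24 = 3.7500.
Posterior odds = prior odds × LR₁ × LR₂ = 1.4357.

Posterior odds ≈ 1.4357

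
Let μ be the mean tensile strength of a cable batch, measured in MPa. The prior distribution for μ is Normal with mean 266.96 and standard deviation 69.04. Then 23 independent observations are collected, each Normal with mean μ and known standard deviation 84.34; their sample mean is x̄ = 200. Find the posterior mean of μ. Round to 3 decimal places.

Posterior mean ≈ 204.080

With known σ, the Normal prior is conjugate. Weight on the data is w = (n/σ²)/(n/σ² + 1/τ₀²) = 0.00323341/(0.00323341+0.00020980) = 0.93907.
Posterior mean = w·x̄ + (1−w)·μ₀ = 0.93907·200 + 0.060931·266.96 = 204.080.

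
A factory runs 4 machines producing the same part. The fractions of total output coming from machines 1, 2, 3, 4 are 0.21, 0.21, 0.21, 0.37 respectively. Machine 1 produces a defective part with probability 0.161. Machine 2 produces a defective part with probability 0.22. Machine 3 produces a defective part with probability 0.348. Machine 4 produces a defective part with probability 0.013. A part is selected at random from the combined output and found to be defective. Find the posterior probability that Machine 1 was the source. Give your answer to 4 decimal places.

Posterior probability ≈ 0.2141

P(defective|M1) = 0.161; P(defective|M2) = 0.22; P(defective|M3) = 0.348; P(defective|M4) = 0.013.
Prior × likelihood for each source: 0.21·0.161=0.03381, 0.21·0.22=0.04620, 0.21·0.348=0.07308, 0.37·0.013=0.004810. Summing gives P(defective) = 0.15790.
P(Machine 1 | defective) = 0.03381 / 0.15790 = 0.2141.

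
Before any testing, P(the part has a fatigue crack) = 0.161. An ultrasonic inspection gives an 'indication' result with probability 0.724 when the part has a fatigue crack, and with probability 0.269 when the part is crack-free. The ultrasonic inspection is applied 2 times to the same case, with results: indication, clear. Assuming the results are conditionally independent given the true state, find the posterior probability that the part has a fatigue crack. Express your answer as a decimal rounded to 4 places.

Posterior P(H) ≈ 0.1632

With H the event that the part has a fatigue crack, the joint likelihood of the observed sequence is P(data|H) = 0.724·0.276 = 0.19982 and P(data|¬H) = 0.269·0.731 = 0.19664.
Bayes: P(H|data) = 0.161·0.19982 / (0.161·0.19982 + 0.839·0.19664) = 0.032172/0.19715 = 0.1632.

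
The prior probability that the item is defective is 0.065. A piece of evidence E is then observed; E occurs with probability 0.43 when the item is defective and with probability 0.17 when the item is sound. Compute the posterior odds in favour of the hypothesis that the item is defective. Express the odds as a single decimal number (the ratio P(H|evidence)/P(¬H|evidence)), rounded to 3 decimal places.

Prior odds = 0.065/(1−0.065) = 0.069519.
Likelihood ratio for E = 0.43/0.17 = 2.5294.
Posterior odds = prior odds × LR = 0.17584.

Posterior odds ≈ 0.176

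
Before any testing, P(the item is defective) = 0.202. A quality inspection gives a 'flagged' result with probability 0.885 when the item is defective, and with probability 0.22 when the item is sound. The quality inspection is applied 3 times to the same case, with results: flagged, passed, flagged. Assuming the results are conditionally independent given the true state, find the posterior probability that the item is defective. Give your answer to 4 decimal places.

Posterior P(H) ≈ 0.3765

With H the event that the item is defective, the joint likelihood of the observed sequence is P(data|H) = 0.885·0.115·0.885 = 0.090071 and P(data|¬H) = 0.22·0.78·0.22 = 0.037752.
Bayes: P(H|data) = 0.202·0.090071 / (0.202·0.090071 + 0.798·0.037752) = 0.018194/0.048320 = 0.3765.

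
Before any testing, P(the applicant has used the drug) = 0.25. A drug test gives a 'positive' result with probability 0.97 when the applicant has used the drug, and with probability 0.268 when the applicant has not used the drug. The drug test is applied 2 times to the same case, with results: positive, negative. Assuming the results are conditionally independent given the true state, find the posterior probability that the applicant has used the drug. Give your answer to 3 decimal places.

With H the event that the applicant has used the drug, the joint likelihood of the observed sequence is P(data|H) = 0.97·0.03 = 0.029100 and P(data|¬H) = 0.268·0.732 = 0.19618.
Bayes: P(H|data) = 0.25·0.029100 / (0.25·0.029100 + 0.75·0.19618) = 0.0072750/0.15441 = 0.0471.

Posterior P(H) ≈ 0.047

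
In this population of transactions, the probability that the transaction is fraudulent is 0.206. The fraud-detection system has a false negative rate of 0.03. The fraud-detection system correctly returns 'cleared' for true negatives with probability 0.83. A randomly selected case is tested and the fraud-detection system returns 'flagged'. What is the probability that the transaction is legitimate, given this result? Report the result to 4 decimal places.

Let H be the event that the transaction is fraudulent. P(H) = 0.206, so P(¬H) = 0.794. With E the 'flagged' result, P(E|H) = 0.97 and P(E|¬H) = 0.17.
P(E) = 0.97·0.206 + 0.17·0.794 = 0.19982 + 0.13498 = 0.33480.
By Bayes' theorem, P(H|E) = 0.19982 / 0.33480 = 0.5968. Hence P(¬H|E) = 1 − 0.5968 = 0.4032.

P(¬H | E) ≈ 0.4032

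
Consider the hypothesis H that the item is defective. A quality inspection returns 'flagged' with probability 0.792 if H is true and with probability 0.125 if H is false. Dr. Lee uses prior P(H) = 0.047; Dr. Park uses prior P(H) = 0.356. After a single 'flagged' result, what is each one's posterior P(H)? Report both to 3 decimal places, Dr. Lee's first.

P('+'|H) = 0.792, P('+'|¬H) = 0.125.
Dr. Lee: numerator 0.792·0.047 = 0.037224; evidence = 0.037224+0.125·0.953 = 0.15635; posterior = 0.238.
Dr. Park: numerator 0.792·0.356 = 0.28195; evidence = 0.28195+0.125·0.644 = 0.36245; posterior = 0.778.

Dr. Lee: 0.238; Dr. Park: 0.778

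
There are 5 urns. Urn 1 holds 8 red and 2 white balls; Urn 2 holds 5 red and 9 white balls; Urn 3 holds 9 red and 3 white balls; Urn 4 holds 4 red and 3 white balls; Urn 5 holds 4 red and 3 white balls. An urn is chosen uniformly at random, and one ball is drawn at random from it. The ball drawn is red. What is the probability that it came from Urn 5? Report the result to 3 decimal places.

Posterior probability ≈ 0.187

Tabulate prior·likelihood by source: [1] prior 0.2, lik 0.8, product 0.1600; [2] prior 0.2, lik 0.3571, product 0.07143; [3] prior 0.2, lik 0.75, product 0.1500; [4] prior 0.2, lik 0.5714, product 0.1143; [5] prior 0.2, lik 0.5714, product 0.1143.
Normalizing constant = 0.61000; the posterior for Urn 5 is its product over the sum, 0.1143/0.61000 = 0.187.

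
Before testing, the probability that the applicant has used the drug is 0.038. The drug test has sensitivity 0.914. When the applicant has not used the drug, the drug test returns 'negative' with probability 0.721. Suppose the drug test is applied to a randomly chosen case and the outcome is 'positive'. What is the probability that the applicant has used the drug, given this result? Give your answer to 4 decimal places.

P(H | E) ≈ 0.1146

Write H for 'the applicant has used the drug'. Prior odds H:¬H = 0.038/0.962 = 0.039501. For the 'positive' outcome, the likelihood ratio is 0.914/0.279 = 3.2760.
Posterior odds = 0.039501 × 3.2760 = 0.12940, so P(H|E) = 0.12940/(1+0.12940) = 0.1146.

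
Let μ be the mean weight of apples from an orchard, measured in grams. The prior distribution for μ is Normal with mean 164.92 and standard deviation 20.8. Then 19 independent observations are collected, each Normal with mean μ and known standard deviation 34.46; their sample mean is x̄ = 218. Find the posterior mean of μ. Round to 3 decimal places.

Posterior mean ≈ 211.300

Prior precision 1/τ₀² = 1/20.8² = 0.00231139; data precision n/σ² = 19/34.46² = 0.0160001.
Posterior precision = 0.00231139 + 0.0160001 = 0.0183115.
Posterior mean = (0.00231139·164.92 + 0.0160001·218) / 0.0183115 = 211.300.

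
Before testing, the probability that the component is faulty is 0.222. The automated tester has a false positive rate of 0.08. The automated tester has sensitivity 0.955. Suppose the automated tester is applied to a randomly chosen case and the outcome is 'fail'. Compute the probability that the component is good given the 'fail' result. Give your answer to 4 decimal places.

P(¬H | E) ≈ 0.2269

Write H for 'the component is faulty'. Prior odds H:¬H = 0.222/0.778 = 0.28535. For the 'fail' outcome, the likelihood ratio is 0.955/0.08 = 11.938.
Posterior odds = 0.28535 × 11.938 = 3.4063, so P(H|E) = 3.4063/(1+3.4063) = 0.7731. Then P(¬H|E) = 1 − 0.7731 = 0.2269.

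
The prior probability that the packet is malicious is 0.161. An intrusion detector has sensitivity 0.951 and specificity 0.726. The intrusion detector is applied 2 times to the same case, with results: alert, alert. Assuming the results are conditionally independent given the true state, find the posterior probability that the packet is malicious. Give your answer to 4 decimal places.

Posterior P(H) ≈ 0.6980

Let H be the event that the packet is malicious; start with P(H) = 0.161. P('alert'|H) = 0.951, P('alert'|¬H) = 0.274.
Update on result 1 ('alert'): P(H) ← 0.951·0.1610 / (0.951·0.1610 + 0.274·0.8390) = 0.15311/0.38300 = 0.3998.
Update on result 2 ('alert'): P(H) ← 0.951·0.3998 / (0.951·0.3998 + 0.274·0.6002) = 0.38018/0.54464 = 0.6980.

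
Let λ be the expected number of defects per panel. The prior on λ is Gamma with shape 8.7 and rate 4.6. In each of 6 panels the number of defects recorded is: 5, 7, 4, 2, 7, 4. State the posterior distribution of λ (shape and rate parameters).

Posterior: Gamma(shape=37.7, rate=10.6)

Total count ∑xᵢ = 29 over n = 6 panels.
Gamma is conjugate to the Poisson likelihood: posterior is Gamma(shape = 8.7+29 = 37.7, rate = 4.6+6 = 10.6).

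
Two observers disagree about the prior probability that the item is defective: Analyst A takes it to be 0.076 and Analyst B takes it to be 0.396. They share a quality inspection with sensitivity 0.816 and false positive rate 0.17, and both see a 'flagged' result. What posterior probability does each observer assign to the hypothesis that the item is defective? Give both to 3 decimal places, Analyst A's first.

Analyst A: 0.283; Analyst B: 0.759

The likelihood ratio for a 'flagged' result is 0.816/0.17 = 4.8000.
Analyst A: prior odds 0.076/0.924 = 0.082251; posterior odds 0.39481; posterior probability 0.283.
Analyst B: prior odds 0.396/0.604 = 0.65563; posterior odds 3.1470; posterior probability 0.759.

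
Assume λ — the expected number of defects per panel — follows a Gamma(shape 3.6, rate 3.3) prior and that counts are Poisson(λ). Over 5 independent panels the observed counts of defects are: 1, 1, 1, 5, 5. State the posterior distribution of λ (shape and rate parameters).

Posterior: Gamma(shape=16.6, rate=8.3)

The Poisson likelihood adds the total count to the shape and the number of exposure periods to the rate. Here ∑xᵢ = 13 and n = 5, so shape 3.6→16.6 and rate 3.3→8.3.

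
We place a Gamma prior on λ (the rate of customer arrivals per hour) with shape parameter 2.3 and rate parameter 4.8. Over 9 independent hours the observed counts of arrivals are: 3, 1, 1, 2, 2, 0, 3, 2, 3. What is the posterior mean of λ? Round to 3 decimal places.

Posterior mean ≈ 1.399

The Poisson likelihood adds the total count to the shape and the number of exposure periods to the rate. Here ∑xᵢ = 17 and n = 9, so shape 2.3→19.3 and rate 4.8→13.8.
E[λ | data] = 19.3/13.8 = 1.399.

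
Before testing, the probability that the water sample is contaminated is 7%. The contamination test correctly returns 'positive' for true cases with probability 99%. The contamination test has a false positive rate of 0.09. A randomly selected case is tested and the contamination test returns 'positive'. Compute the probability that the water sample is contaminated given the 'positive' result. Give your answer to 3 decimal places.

Write H for 'the water sample is contaminated'. Prior odds H:¬H = 0.07/0.93 = 0.075269. For the 'positive' outcome, the likelihood ratio is 0.99/0.09 = 11.000.
Posterior odds = 0.075269 × 11.000 = 0.82796, so P(H|E) = 0.82796/(1+0.82796) = 0.453.

P(H | E) ≈ 0.453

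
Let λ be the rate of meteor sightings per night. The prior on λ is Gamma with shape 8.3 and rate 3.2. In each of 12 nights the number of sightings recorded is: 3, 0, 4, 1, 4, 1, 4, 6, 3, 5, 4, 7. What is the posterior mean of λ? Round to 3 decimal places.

Total count ∑xᵢ = 42 over n = 12 nights.
Gamma is conjugate to the Poisson likelihood: posterior is Gamma(shape = 8.3+42 = 50.3, rate = 3.2+12 = 15.2).
Posterior mean = shape/rate = 50.3/15.2 = 3.309.

Posterior mean ≈ 3.309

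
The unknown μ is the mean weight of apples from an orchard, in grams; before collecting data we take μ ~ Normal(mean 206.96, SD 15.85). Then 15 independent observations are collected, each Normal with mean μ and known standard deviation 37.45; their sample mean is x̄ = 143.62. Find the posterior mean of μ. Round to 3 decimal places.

Posterior mean ≈ 160.800

With known σ, the Normal prior is conjugate. Weight on the data is w = (n/σ²)/(n/σ² + 1/τ₀²) = 0.0106952/(0.0106952+0.00398054) = 0.72877.
Posterior mean = w·x̄ + (1−w)·μ₀ = 0.72877·143.62 + 0.27123·206.96 = 160.800.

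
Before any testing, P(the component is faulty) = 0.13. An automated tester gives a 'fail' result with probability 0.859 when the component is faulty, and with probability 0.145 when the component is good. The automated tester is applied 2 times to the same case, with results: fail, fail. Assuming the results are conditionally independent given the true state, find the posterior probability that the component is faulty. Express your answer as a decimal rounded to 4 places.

Posterior P(H) ≈ 0.8398

With H the event that the component is faulty, the joint likelihood of the observed sequence is P(data|H) = 0.859·0.859 = 0.73788 and P(data|¬H) = 0.145·0.145 = 0.021025.
Bayes: P(H|data) = 0.13·0.73788 / (0.13·0.73788 + 0.87·0.021025) = 0.095925/0.11422 = 0.8398.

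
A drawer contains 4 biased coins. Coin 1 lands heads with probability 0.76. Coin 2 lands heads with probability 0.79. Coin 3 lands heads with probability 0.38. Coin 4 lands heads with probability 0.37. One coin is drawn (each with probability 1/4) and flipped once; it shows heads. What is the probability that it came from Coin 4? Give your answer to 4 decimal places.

Posterior probability ≈ 0.1609

Tabulate prior·likelihood by source: [1] prior 0.25, lik 0.76, product 0.1900; [2] prior 0.25, lik 0.79, product 0.1975; [3] prior 0.25, lik 0.38, product 0.09500; [4] prior 0.25, lik 0.37, product 0.09250.
Normalizing constant = 0.57500; the posterior for Coin 4 is its product over the sum, 0.09250/0.57500 = 0.1609.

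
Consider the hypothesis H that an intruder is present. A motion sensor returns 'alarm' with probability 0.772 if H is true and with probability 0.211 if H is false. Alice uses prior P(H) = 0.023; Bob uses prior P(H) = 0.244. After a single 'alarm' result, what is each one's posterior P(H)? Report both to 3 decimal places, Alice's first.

Alice: 0.079; Bob: 0.541

P('+'|H) = 0.772, P('+'|¬H) = 0.211.
Alice: numerator 0.772·0.023 = 0.017756; evidence = 0.017756+0.211·0.977 = 0.22390; posterior = 0.079.
Bob: numerator 0.772·0.244 = 0.18837; evidence = 0.18837+0.211·0.756 = 0.34788; posterior = 0.541.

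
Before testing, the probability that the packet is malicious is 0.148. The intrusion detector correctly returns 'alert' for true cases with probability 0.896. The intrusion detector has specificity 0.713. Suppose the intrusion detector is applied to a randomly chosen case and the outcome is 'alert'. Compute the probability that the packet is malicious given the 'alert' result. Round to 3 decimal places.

Let H be the event that the packet is malicious. P(H) = 0.148, so P(¬H) = 0.852. With E the 'alert' result, P(E|H) = 0.896 and P(E|¬H) = 0.287.
P(E) = 0.896·0.148 + 0.287·0.852 = 0.13261 + 0.24452 = 0.37713.
By Bayes' theorem, P(H|E) = 0.13261 / 0.37713 = 0.352.

P(H | E) ≈ 0.352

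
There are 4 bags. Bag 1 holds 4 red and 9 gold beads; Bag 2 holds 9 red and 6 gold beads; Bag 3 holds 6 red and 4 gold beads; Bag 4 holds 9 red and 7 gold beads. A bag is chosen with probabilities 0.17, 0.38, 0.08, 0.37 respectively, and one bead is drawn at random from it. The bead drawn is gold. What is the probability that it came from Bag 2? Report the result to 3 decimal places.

P(gold|Bag 1) = 0.6923; P(gold|Bag 2) = 0.4; P(gold|Bag 3) = 0.4; P(gold|Bag 4) = 0.4375.
Prior × likelihood for each source: 0.17·0.6923=0.1177, 0.38·0.4=0.1520, 0.08·0.4=0.03200, 0.37·0.4375=0.1619. Summing gives P(gold) = 0.46357.
P(Bag 2 | gold) = 0.1520 / 0.46357 = 0.328.

Posterior probability ≈ 0.328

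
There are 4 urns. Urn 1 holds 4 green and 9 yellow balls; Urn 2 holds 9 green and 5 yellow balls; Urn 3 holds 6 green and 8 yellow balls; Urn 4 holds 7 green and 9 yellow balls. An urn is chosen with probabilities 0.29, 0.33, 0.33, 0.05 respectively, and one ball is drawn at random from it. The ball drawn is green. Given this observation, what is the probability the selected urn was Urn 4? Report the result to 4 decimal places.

Tabulate prior·likelihood by source: [1] prior 0.29, lik 0.3077, product 0.08923; [2] prior 0.33, lik 0.6429, product 0.2121; [3] prior 0.33, lik 0.4286, product 0.1414; [4] prior 0.05, lik 0.4375, product 0.02188.
Normalizing constant = 0.46468; the posterior for Urn 4 is its product over the sum, 0.02188/0.46468 = 0.0471.

Posterior probability ≈ 0.0471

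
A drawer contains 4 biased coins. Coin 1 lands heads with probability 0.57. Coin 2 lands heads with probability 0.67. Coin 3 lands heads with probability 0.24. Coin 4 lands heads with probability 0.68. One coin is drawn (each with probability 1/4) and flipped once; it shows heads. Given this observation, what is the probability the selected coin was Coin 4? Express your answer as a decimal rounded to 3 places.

Posterior probability ≈ 0.315

P(heads|C1) = 0.57; P(heads|C2) = 0.67; P(heads|C3) = 0.24; P(heads|C4) = 0.68.
Prior × likelihood for each source: 0.25·0.57=0.1425, 0.25·0.67=0.1675, 0.25·0.24=0.06000, 0.25·0.68=0.1700. Summing gives P(heads) = 0.54000.
P(Coin 4 | heads) = 0.1700 / 0.54000 = 0.315.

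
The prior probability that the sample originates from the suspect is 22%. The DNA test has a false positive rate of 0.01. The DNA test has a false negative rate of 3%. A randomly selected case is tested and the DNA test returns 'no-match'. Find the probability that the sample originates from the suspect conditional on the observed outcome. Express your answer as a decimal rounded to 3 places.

P(H | E) ≈ 0.008

Let H be the event that the sample originates from the suspect. P(H) = 0.22, so P(¬H) = 0.78. With E the 'no-match' result, P(E|H) = 0.03 and P(E|¬H) = 0.99.
P(E) = 0.03·0.22 + 0.99·0.78 = 0.0066000 + 0.77220 = 0.77880.
By Bayes' theorem, P(H|E) = 0.0066000 / 0.77880 = 0.008.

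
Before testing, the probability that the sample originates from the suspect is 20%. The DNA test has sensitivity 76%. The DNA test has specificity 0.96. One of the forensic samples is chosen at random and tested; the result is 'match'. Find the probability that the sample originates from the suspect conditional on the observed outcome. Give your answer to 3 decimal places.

P(H | E) ≈ 0.826

Let H be the event that the sample originates from the suspect. P(H) = 0.2, so P(¬H) = 0.8. With E the 'match' result, P(E|H) = 0.76 and P(E|¬H) = 0.04.
P(E) = 0.76·0.2 + 0.04·0.8 = 0.15200 + 0.032000 = 0.18400.
By Bayes' theorem, P(H|E) = 0.15200 / 0.18400 = 0.826.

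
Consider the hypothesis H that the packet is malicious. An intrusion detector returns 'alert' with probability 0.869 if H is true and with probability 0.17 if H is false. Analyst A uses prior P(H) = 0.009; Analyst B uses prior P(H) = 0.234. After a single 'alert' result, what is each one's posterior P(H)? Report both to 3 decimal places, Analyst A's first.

Analyst A: 0.044; Analyst B: 0.610

The likelihood ratio for an 'alert' result is 0.869/0.17 = 5.1118.
Analyst A: prior odds 0.009/0.991 = 0.0090817; posterior odds 0.046424; posterior probability 0.044.
Analyst B: prior odds 0.234/0.766 = 0.30548; posterior odds 1.5616; posterior probability 0.610.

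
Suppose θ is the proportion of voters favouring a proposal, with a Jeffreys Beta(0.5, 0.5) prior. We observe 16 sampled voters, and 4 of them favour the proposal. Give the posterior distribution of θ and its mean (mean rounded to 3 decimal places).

Posterior: Beta(4.5, 12.5); mean ≈ 0.265

Observing 4 successes and 12 failures updates Beta(0.5, 0.5) by adding the success and failure counts to the two shape parameters: α = 0.5+4 = 4.5, β = 0.5+12 = 12.5.
E[θ | data] = 4.5/(4.5+12.5) = 0.265.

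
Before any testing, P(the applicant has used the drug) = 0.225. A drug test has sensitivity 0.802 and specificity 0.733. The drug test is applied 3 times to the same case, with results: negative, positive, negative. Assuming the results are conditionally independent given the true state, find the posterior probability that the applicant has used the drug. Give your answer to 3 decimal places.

Posterior P(H) ≈ 0.060

With H the event that the applicant has used the drug, the joint likelihood of the observed sequence is P(data|H) = 0.198·0.802·0.198 = 0.031442 and P(data|¬H) = 0.733·0.267·0.733 = 0.14346.
Bayes: P(H|data) = 0.225·0.031442 / (0.225·0.031442 + 0.775·0.14346) = 0.0070744/0.11825 = 0.0598.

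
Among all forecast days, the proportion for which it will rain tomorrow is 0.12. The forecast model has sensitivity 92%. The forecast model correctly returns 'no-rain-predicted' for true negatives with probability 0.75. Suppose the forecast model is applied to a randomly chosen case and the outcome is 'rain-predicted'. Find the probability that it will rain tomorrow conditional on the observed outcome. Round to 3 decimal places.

P(H | E) ≈ 0.334

Let H be the event that it will rain tomorrow. P(H) = 0.12, so P(¬H) = 0.88. With E the 'rain-predicted' result, P(E|H) = 0.92 and P(E|¬H) = 0.25.
P(E) = 0.92·0.12 + 0.25·0.88 = 0.11040 + 0.22000 = 0.33040.
By Bayes' theorem, P(H|E) = 0.11040 / 0.33040 = 0.334.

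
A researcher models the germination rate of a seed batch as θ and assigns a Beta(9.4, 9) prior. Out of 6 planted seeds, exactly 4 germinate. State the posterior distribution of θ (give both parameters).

Observing 4 successes and 2 failures updates Beta(9.4, 9) by adding the success and failure counts to the two shape parameters: α = 9.4+4 = 13.4, β = 9+2 = 11.

Posterior: Beta(13.4, 11)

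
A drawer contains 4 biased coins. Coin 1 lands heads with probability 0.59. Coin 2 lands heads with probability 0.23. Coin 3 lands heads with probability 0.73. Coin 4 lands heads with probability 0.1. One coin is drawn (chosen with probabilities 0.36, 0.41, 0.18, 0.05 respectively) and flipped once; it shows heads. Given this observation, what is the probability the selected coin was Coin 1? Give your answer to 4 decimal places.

Tabulate prior·likelihood by source: [1] prior 0.36, lik 0.59, product 0.2124; [2] prior 0.41, lik 0.23, product 0.09430; [3] prior 0.18, lik 0.73, product 0.1314; [4] prior 0.05, lik 0.1, product 0.005000.
Normalizing constant = 0.44310; the posterior for Coin 1 is its product over the sum, 0.2124/0.44310 = 0.4794.

Posterior probability ≈ 0.4794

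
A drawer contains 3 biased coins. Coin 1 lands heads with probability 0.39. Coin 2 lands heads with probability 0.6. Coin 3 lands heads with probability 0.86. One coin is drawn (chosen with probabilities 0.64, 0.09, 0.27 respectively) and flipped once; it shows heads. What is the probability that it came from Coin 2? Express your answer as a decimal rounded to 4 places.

P(heads|C1) = 0.39; P(heads|C2) = 0.6; P(heads|C3) = 0.86.
Prior × likelihood for each source: 0.64·0.39=0.2496, 0.09·0.6=0.05400, 0.27·0.86=0.2322. Summing gives P(heads) = 0.53580.
P(Coin 2 | heads) = 0.05400 / 0.53580 = 0.1008.

Posterior probability ≈ 0.1008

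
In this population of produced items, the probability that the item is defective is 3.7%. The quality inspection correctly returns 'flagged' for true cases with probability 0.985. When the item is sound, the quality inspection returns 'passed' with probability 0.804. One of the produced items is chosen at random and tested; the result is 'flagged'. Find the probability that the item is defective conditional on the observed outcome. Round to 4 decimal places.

Let H be the event that the item is defective. P(H) = 0.037, so P(¬H) = 0.963. With E the 'flagged' result, P(E|H) = 0.985 and P(E|¬H) = 0.196.
P(E) = 0.985·0.037 + 0.196·0.963 = 0.036445 + 0.18875 = 0.22519.
By Bayes' theorem, P(H|E) = 0.036445 / 0.22519 = 0.1618.

P(H | E) ≈ 0.1618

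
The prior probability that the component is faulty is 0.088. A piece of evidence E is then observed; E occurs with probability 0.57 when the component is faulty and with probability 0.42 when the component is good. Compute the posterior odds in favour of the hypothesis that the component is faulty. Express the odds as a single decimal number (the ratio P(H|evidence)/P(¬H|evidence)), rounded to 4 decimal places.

Posterior odds ≈ 0.1310

Prior odds = 0.088/(1−0.088) = 0.096491.
Likelihood ratio for E = 0.57/0.42 = 1.3571.
Posterior odds = prior odds × LR = 0.13095.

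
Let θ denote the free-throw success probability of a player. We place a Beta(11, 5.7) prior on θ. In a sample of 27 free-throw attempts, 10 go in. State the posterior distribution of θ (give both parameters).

Observing 10 successes and 17 failures updates Beta(11, 5.7) by adding the success and failure counts to the two shape parameters: α = 11+10 = 21, β = 5.7+17 = 22.7.

Posterior: Beta(21, 22.7)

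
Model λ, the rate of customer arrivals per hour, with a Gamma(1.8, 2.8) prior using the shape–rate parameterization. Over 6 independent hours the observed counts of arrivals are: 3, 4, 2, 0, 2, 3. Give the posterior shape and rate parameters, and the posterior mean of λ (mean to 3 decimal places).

The Poisson likelihood adds the total count to the shape and the number of exposure periods to the rate. Here ∑xᵢ = 14 and n = 6, so shape 1.8→15.8 and rate 2.8→8.8.
Posterior mean = shape/rate = 15.8/8.8 = 1.795.

Posterior: Gamma(shape=15.8, rate=8.8); mean ≈ 1.795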